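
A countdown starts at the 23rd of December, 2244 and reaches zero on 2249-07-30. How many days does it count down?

1680

Dec 23, 2244 → Dec 23, 2245: 365 days.
Dec 23, 2245 → Dec 23, 2246: 365 days.
Dec 23, 2246 → Dec 23, 2247: 365 days.
Dec 23, 2247 → Dec 23, 2248: 366 days (Feb 29, 2248 is in that span).
Dec 23, 2248 → Jan 23, 2249: 31 days (December has 31).
Jan 23, 2249 → Feb 23, 2249: 31 days (January has 31).
Feb 23, 2249 → Mar 23, 2249: 28 days (February has 28).
Mar 23, 2249 → Apr 23, 2249: 31 days (March has 31).
Apr 23, 2249 → May 23, 2249: 30 days (April has 30).
May 23, 2249 → Jun 23, 2249: 31 days (May has 31).
Jun 23, 2249 → Jul 23, 2249: 30 days (June has 30).
Jul 23, 2249 → Jul 30, 2249: 7 days.
Total: 1680 days.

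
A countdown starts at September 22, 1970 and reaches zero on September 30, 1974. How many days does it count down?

Sep 22, 1970 → Sep 22, 1971: 365 days.
Sep 22, 1971 → Sep 22, 1972: 366 days (Feb 29, 1972 is in that span).
Sep 22, 1972 → Sep 22, 1973: 365 days.
Sep 22, 1973 → Oct 22, 1973: 30 days (September has 30).
Oct 22, 1973 → Nov 22, 1973: 31 days (October has 31).
Nov 22, 1973 → Dec 22, 1973: 30 days (November has 30).
Dec 22, 1973 → Jan 22, 1974: 31 days (December has 31).
Jan 22, 1974 → Feb 22, 1974: 31 days (January has 31).
Feb 22, 1974 → Mar 22, 1974: 28 days (February has 28).
Mar 22, 1974 → Apr 22, 1974: 31 days (March has 31).
Apr 22, 1974 → May 22, 1974: 30 days (April has 30).
May 22, 1974 → Jun 22, 1974: 31 days (May has 31).
Jun 22, 1974 → Jul 22, 1974: 30 days (June has 30).
Jul 22, 1974 → Aug 22, 1974: 31 days (July has 31).
Aug 22, 1974 → Sep 22, 1974: 31 days (August has 31).
Sep 22, 1974 → Sep 30, 1974: 8 days.
Total: 1469 days.

1469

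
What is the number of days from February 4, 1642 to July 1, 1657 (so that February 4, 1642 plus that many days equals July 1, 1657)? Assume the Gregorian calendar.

Feb 4, 1642 → Feb 4, 1643: 365 days.
Feb 4, 1643 → Feb 4, 1644: 365 days.
Feb 4, 1644 → Feb 4, 1645: 366 days (Feb 29, 1644 is in that span).
Feb 4, 1645 → Feb 4, 1646: 365 days.
Feb 4, 1646 → Feb 4, 1647: 365 days.
Feb 4, 1647 → Feb 4, 1648: 365 days.
Feb 4, 1648 → Feb 4, 1649: 366 days (Feb 29, 1648 is in that span).
Feb 4, 1649 → Feb 4, 1650: 365 days.
Feb 4, 1650 → Feb 4, 1651: 365 days.
Feb 4, 1651 → Feb 4, 1652: 365 days.
Feb 4, 1652 → Feb 4, 1653: 366 days (Feb 29, 1652 is in that span).
Feb 4, 1653 → Feb 4, 1654: 365 days.
Feb 4, 1654 → Feb 4, 1655: 365 days.
Feb 4, 1655 → Feb 4, 1656: 365 days.
Feb 4, 1656 → Feb 4, 1657: 366 days (Feb 29, 1656 is in that span).
Feb 4, 1657 → Mar 4, 1657: 28 days (February has 28).
Mar 4, 1657 → Apr 4, 1657: 31 days (March has 31).
Apr 4, 1657 → May 4, 1657: 30 days (April has 30).
May 4, 1657 → Jun 4, 1657: 31 days (May has 31).
Jun 4, 1657 → Jul 1, 1657: 27 days.
Total: 5626 days.

5626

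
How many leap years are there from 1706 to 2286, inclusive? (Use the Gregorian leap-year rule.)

141

Multiples of 4 in [1706,2286]: 145.
Of those, multiples of 100: 5 (not leap unless ÷400).
Multiples of 400: 1.
Leap years = 145 − 5 + 1 = 141.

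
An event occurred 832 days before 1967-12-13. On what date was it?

−365 (one year) → Dec 13, 1966 (467 left).
−365 (one year) → Dec 13, 1965 (102 left).
−13 → Nov 30, 1965 (end of Nov, 30 days; 89 left).
−30 → Oct 31, 1965 (end of Oct, 31 days; 59 left).
−31 → Sep 30, 1965 (end of Sep, 30 days; 28 left).
−28 → Sep 2, 1965.

September 2, 1965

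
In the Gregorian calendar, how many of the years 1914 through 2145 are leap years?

Multiples of 4 in [1914,2145]: 58.
Of those, multiples of 100: 2 (not leap unless ÷400).
Multiples of 400: 1.
Leap years = 58 − 2 + 1 = 57.

57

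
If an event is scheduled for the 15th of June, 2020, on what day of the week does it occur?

Doomsday rule: the anchor day for the 2000s is Tuesday. For year 20: 20÷12 = 1 r 8, and 8÷4 = 2, so 1+8+2 = 11.
Tuesday + 11 ≡ Saturday — that's 2020's doomsday.
In June the doomsday date is Jun 6.
Jun 15 is 9 days after Jun 6; 9 mod 7 = 2, so Saturday + 2 = Monday.

Monday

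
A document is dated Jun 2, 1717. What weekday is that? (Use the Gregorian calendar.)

Doomsday rule: the anchor day for the 1700s is Sunday. For year 17: 17÷12 = 1 r 5, and 5÷4 = 1, so 1+5+1 = 7.
Sunday + 7 ≡ Sunday — that's 1717's doomsday.
In June the doomsday date is Jun 6.
Jun 2 is 4 days before Jun 6; 4 mod 7 = 4, so Sunday − 4 = Wednesday.

Wednesday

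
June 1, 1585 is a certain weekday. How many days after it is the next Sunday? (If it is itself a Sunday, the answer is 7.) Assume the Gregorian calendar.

1

Jun 1, 1585 is a Saturday.
From Saturday to the next Sunday is 1 day.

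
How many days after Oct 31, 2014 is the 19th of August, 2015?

Oct 31, 2014 → Nov 30, 2014: 30 days (October has 31).
Nov 30, 2014 → Dec 30, 2014: 30 days (November has 30).
Dec 30, 2014 → Jan 30, 2015: 31 days (December has 31).
Jan 30, 2015 → Feb 28, 2015: 29 days (January has 31).
Feb 28, 2015 → Mar 28, 2015: 28 days (February has 28).
Mar 28, 2015 → Apr 28, 2015: 31 days (March has 31).
Apr 28, 2015 → May 28, 2015: 30 days (April has 30).
May 28, 2015 → Jun 28, 2015: 31 days (May has 31).
Jun 28, 2015 → Jul 28, 2015: 30 days (June has 30).
Jul 28, 2015 → Aug 19, 2015: 22 days.
Total: 292 days.

292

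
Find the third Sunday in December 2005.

December 18, 2005

December 1, 2005 is a Thursday.
The first Sunday is therefore December 4 (3 days later).
The third Sunday is 4 + 2×7 = December 18.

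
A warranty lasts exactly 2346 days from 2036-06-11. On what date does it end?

+365 (one year) → Jun 11, 2037 (1981 left).
+365 (one year) → Jun 11, 2038 (1616 left).
+365 (one year) → Jun 11, 2039 (1251 left).
+366 (one year; includes Feb 29, 2040) → Jun 11, 2040 (885 left).
+365 (one year) → Jun 11, 2041 (520 left).
+365 (one year) → Jun 11, 2042 (155 left).
Jun has 30 days: +20 → Jul 1, 2042 (135 left).
Jul has 31 days: +31 → Aug 1, 2042 (104 left).
Aug has 31 days: +31 → Sep 1, 2042 (73 left).
Sep has 30 days: +30 → Oct 1, 2042 (43 left).
Oct has 31 days: +31 → Nov 1, 2042 (12 left).
+12 → Nov 13, 2042.

November 13, 2042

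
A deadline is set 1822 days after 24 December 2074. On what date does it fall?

December 20, 2079

+365 (one year) → Dec 24, 2075 (1457 left).
+366 (one year; includes Feb 29, 2076) → Dec 24, 2076 (1091 left).
+365 (one year) → Dec 24, 2077 (726 left).
+365 (one year) → Dec 24, 2078 (361 left).
Dec has 31 days: +8 → Jan 1, 2079 (353 left).
Jan has 31 days: +31 → Feb 1, 2079 (322 left).
Feb has 28 days: +28 → Mar 1, 2079 (294 left).
Mar has 31 days: +31 → Apr 1, 2079 (263 left).
Apr has 30 days: +30 → May 1, 2079 (233 left).
May has 31 days: +31 → Jun 1, 2079 (202 left).
Jun has 30 days: +30 → Jul 1, 2079 (172 left).
Jul has 31 days: +31 → Aug 1, 2079 (141 left).
Aug has 31 days: +31 → Sep 1, 2079 (110 left).
Sep has 30 days: +30 → Oct 1, 2079 (80 left).
Oct has 31 days: +31 → Nov 1, 2079 (49 left).
Nov has 30 days: +30 → Dec 1, 2079 (19 left).
+19 → Dec 20, 2079.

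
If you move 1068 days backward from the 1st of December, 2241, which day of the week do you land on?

Saturday

First find the weekday of Dec 1, 2241. Doomsday rule: the anchor day for the 2200s is Friday. For year 41: 41÷12 = 3 r 5, and 5÷4 = 1, so 3+5+1 = 9.
Friday + 9 ≡ Sunday — that's 2241's doomsday.
In December the doomsday date is Dec 12.
Dec 1 is 11 days before Dec 12; 11 mod 7 = 4, so Sunday − 4 = Wednesday.
1068 mod 7 = 4, so 1068 days before a Wednesday is Wednesday − 4 = Saturday.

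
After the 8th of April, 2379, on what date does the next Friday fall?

Apr 8, 2379 is a Sunday.
From Sunday to the next Friday is 5 days.
Apr 8, 2379 + 5 = Apr 13, 2379.

April 13, 2379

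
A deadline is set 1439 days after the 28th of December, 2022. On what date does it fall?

December 6, 2026

+365 (one year) → Dec 28, 2023 (1074 left).
+366 (one year; includes Feb 29, 2024) → Dec 28, 2024 (708 left).
+365 (one year) → Dec 28, 2025 (343 left).
Dec has 31 days: +4 → Jan 1, 2026 (339 left).
Jan has 31 days: +31 → Feb 1, 2026 (308 left).
Feb has 28 days: +28 → Mar 1, 2026 (280 left).
Mar has 31 days: +31 → Apr 1, 2026 (249 left).
Apr has 30 days: +30 → May 1, 2026 (219 left).
May has 31 days: +31 → Jun 1, 2026 (188 left).
Jun has 30 days: +30 → Jul 1, 2026 (158 left).
Jul has 31 days: +31 → Aug 1, 2026 (127 left).
Aug has 31 days: +31 → Sep 1, 2026 (96 left).
Sep has 30 days: +30 → Oct 1, 2026 (66 left).
Oct has 31 days: +31 → Nov 1, 2026 (35 left).
Nov has 30 days: +30 → Dec 1, 2026 (5 left).
+5 → Dec 6, 2026.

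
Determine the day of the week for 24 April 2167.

Friday

Doomsday rule: the anchor day for the 2100s is Sunday. For year 67: 67÷12 = 5 r 7, and 7÷4 = 1, so 5+7+1 = 13.
Sunday + 13 ≡ Saturday — that's 2167's doomsday.
In April the doomsday date is Apr 4.
Apr 24 is 20 days after Apr 4; 20 mod 7 = 6, so Saturday + 6 = Friday.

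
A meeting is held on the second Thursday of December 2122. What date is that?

December 10, 2122

December 1, 2122 is a Tuesday.
The first Thursday is therefore December 3 (2 days later).
The second Thursday is 3 + 1×7 = December 10.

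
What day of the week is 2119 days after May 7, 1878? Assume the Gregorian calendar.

Sunday

May 7, 1878 is a Tuesday.
2119 mod 7 = 5, so 2119 days after a Tuesday is Tuesday + 5 = Sunday.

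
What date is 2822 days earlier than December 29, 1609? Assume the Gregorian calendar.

April 8, 1602

−365 (one year) → Dec 29, 1608 (2457 left).
−366 (one year; includes Feb 29, 1608) → Dec 29, 1607 (2091 left).
−365 (one year) → Dec 29, 1606 (1726 left).
−365 (one year) → Dec 29, 1605 (1361 left).
−365 (one year) → Dec 29, 1604 (996 left).
−366 (one year; includes Feb 29, 1604) → Dec 29, 1603 (630 left).
−365 (one year) → Dec 29, 1602 (265 left).
−29 → Nov 30, 1602 (end of Nov, 30 days; 236 left).
−30 → Oct 31, 1602 (end of Oct, 31 days; 206 left).
−31 → Sep 30, 1602 (end of Sep, 30 days; 175 left).
−30 → Aug 31, 1602 (end of Aug, 31 days; 145 left).
−31 → Jul 31, 1602 (end of Jul, 31 days; 114 left).
−31 → Jun 30, 1602 (end of Jun, 30 days; 83 left).
−30 → May 31, 1602 (end of May, 31 days; 53 left).
−31 → Apr 30, 1602 (end of Apr, 30 days; 22 left).
−22 → Apr 8, 1602.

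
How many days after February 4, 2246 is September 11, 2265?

7159

Feb 4, 2246 → Feb 4, 2247: 365 days.
Feb 4, 2247 → Feb 4, 2248: 365 days.
Feb 4, 2248 → Feb 4, 2249: 366 days (Feb 29, 2248 is in that span).
Feb 4, 2249 → Feb 4, 2250: 365 days.
Feb 4, 2250 → Feb 4, 2251: 365 days.
Feb 4, 2251 → Feb 4, 2252: 365 days.
Feb 4, 2252 → Feb 4, 2253: 366 days (Feb 29, 2252 is in that span).
Feb 4, 2253 → Feb 4, 2254: 365 days.
Feb 4, 2254 → Feb 4, 2255: 365 days.
Feb 4, 2255 → Feb 4, 2256: 365 days.
Feb 4, 2256 → Feb 4, 2257: 366 days (Feb 29, 2256 is in that span).
Feb 4, 2257 → Feb 4, 2258: 365 days.
Feb 4, 2258 → Feb 4, 2259: 365 days.
Feb 4, 2259 → Feb 4, 2260: 365 days.
Feb 4, 2260 → Feb 4, 2261: 366 days (Feb 29, 2260 is in that span).
Feb 4, 2261 → Feb 4, 2262: 365 days.
Feb 4, 2262 → Feb 4, 2263: 365 days.
Feb 4, 2263 → Feb 4, 2264: 365 days.
Feb 4, 2264 → Feb 4, 2265: 366 days (Feb 29, 2264 is in that span).
Feb 4, 2265 → Mar 4, 2265: 28 days (February has 28).
Mar 4, 2265 → Apr 4, 2265: 31 days (March has 31).
Apr 4, 2265 → May 4, 2265: 30 days (April has 30).
May 4, 2265 → Jun 4, 2265: 31 days (May has 31).
Jun 4, 2265 → Jul 4, 2265: 30 days (June has 30).
Jul 4, 2265 → Aug 4, 2265: 31 days (July has 31).
Aug 4, 2265 → Sep 4, 2265: 31 days (August has 31).
Sep 4, 2265 → Sep 11, 2265: 7 days.
Total: 7159 days.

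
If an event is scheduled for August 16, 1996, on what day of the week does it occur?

Doomsday rule: the anchor day for the 1900s is Wednesday. For year 96: 96÷12 = 8 r 0, and 0÷4 = 0, so 8+0+0 = 8.
Wednesday + 8 ≡ Thursday — that's 1996's doomsday.
In August the doomsday date is Aug 8.
Aug 16 is 8 days after Aug 8; 8 mod 7 = 1, so Thursday + 1 = Friday.

Friday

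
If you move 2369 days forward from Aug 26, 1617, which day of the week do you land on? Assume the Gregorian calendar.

Tuesday

First find the weekday of Aug 26, 1617. Doomsday rule: the anchor day for the 1600s is Tuesday. For year 17: 17÷12 = 1 r 5, and 5÷4 = 1, so 1+5+1 = 7.
Tuesday + 7 ≡ Tuesday — that's 1617's doomsday.
In August the doomsday date is Aug 8.
Aug 26 is 18 days after Aug 8; 18 mod 7 = 4, so Tuesday + 4 = Saturday.
2369 mod 7 = 3, so 2369 days after a Saturday is Saturday + 3 = Tuesday.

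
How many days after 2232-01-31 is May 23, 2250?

Jan 31, 2232 → Jan 31, 2233: 366 days (Feb 29, 2232 is in that span).
Jan 31, 2233 → Jan 31, 2234: 365 days.
Jan 31, 2234 → Jan 31, 2235: 365 days.
Jan 31, 2235 → Jan 31, 2236: 365 days.
Jan 31, 2236 → Jan 31, 2237: 366 days (Feb 29, 2236 is in that span).
Jan 31, 2237 → Jan 31, 2238: 365 days.
Jan 31, 2238 → Jan 31, 2239: 365 days.
Jan 31, 2239 → Jan 31, 2240: 365 days.
Jan 31, 2240 → Jan 31, 2241: 366 days (Feb 29, 2240 is in that span).
Jan 31, 2241 → Jan 31, 2242: 365 days.
Jan 31, 2242 → Jan 31, 2243: 365 days.
Jan 31, 2243 → Jan 31, 2244: 365 days.
Jan 31, 2244 → Jan 31, 2245: 366 days (Feb 29, 2244 is in that span).
Jan 31, 2245 → Jan 31, 2246: 365 days.
Jan 31, 2246 → Jan 31, 2247: 365 days.
Jan 31, 2247 → Jan 31, 2248: 365 days.
Jan 31, 2248 → Jan 31, 2249: 366 days (Feb 29, 2248 is in that span).
Jan 31, 2249 → Jan 31, 2250: 365 days.
Jan 31, 2250 → Feb 28, 2250: 28 days (January has 31).
Feb 28, 2250 → Mar 28, 2250: 28 days (February has 28).
Mar 28, 2250 → Apr 28, 2250: 31 days (March has 31).
Apr 28, 2250 → May 23, 2250: 25 days.
Total: 6687 days.

6687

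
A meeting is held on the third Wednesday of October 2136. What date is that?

October 17, 2136

October 1, 2136 is a Monday.
The first Wednesday is therefore October 3 (2 days later).
The third Wednesday is 3 + 2×7 = October 17.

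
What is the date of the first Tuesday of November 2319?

November 1, 2319 is a Saturday.
The first Tuesday is therefore November 4 (3 days later).

November 4, 2319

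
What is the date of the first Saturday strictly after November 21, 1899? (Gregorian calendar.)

November 25, 1899

Nov 21, 1899 is a Tuesday.
From Tuesday to the next Saturday is 4 days.
Nov 21, 1899 + 4 = Nov 25, 1899.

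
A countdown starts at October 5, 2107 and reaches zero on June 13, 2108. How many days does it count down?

252

Oct 5, 2107 → Nov 5, 2107: 31 days (October has 31).
Nov 5, 2107 → Dec 5, 2107: 30 days (November has 30).
Dec 5, 2107 → Jan 5, 2108: 31 days (December has 31).
Jan 5, 2108 → Feb 5, 2108: 31 days (January has 31).
Feb 5, 2108 → Mar 5, 2108: 29 days (February has 29).
Mar 5, 2108 → Apr 5, 2108: 31 days (March has 31).
Apr 5, 2108 → May 5, 2108: 30 days (April has 30).
May 5, 2108 → Jun 5, 2108: 31 days (May has 31).
Jun 5, 2108 → Jun 13, 2108: 8 days.
Total: 252 days.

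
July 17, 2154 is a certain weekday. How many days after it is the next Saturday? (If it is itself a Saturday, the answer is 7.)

3

Jul 17, 2154 is a Wednesday.
From Wednesday to the next Saturday is 3 days.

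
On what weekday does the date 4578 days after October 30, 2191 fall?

Sunday

First find the weekday of Oct 30, 2191. Doomsday rule: the anchor day for the 2100s is Sunday. For year 91: 91÷12 = 7 r 7, and 7÷4 = 1, so 7+7+1 = 15.
Sunday + 15 ≡ Monday — that's 2191's doomsday.
In October the doomsday date is Oct 10.
Oct 30 is 20 days after Oct 10; 20 mod 7 = 6, so Monday + 6 = Sunday.
4578 mod 7 = 0, so 4578 days after a Sunday is Sunday + 0 = Sunday.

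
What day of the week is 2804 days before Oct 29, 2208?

Tuesday

First find the weekday of Oct 29, 2208. Doomsday rule: the anchor day for the 2200s is Friday. For year 08: 8÷12 = 0 r 8, and 8÷4 = 2, so 0+8+2 = 10.
Friday + 10 ≡ Monday — that's 2208's doomsday.
In October the doomsday date is Oct 10.
Oct 29 is 19 days after Oct 10; 19 mod 7 = 5, so Monday + 5 = Saturday.
2804 mod 7 = 4, so 2804 days before a Saturday is Saturday − 4 = Tuesday.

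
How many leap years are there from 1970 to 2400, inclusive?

Multiples of 4 in [1970,2400]: 108.
Of those, multiples of 100: 5 (not leap unless ÷400).
Multiples of 400: 2.
Leap years = 108 − 5 + 2 = 105.

105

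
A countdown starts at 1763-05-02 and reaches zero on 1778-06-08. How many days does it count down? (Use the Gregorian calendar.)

5516

May 2, 1763 → May 2, 1764: 366 days (Feb 29, 1764 is in that span).
May 2, 1764 → May 2, 1765: 365 days.
May 2, 1765 → May 2, 1766: 365 days.
May 2, 1766 → May 2, 1767: 365 days.
May 2, 1767 → May 2, 1768: 366 days (Feb 29, 1768 is in that span).
May 2, 1768 → May 2, 1769: 365 days.
May 2, 1769 → May 2, 1770: 365 days.
May 2, 1770 → May 2, 1771: 365 days.
May 2, 1771 → May 2, 1772: 366 days (Feb 29, 1772 is in that span).
May 2, 1772 → May 2, 1773: 365 days.
May 2, 1773 → May 2, 1774: 365 days.
May 2, 1774 → May 2, 1775: 365 days.
May 2, 1775 → May 2, 1776: 366 days (Feb 29, 1776 is in that span).
May 2, 1776 → May 2, 1777: 365 days.
May 2, 1777 → May 2, 1778: 365 days.
May 2, 1778 → Jun 2, 1778: 31 days (May has 31).
Jun 2, 1778 → Jun 8, 1778: 6 days.
Total: 5516 days.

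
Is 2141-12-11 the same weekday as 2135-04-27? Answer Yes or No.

No

From Apr 27, 2135 to Dec 11, 2141 is 2420 days.
2420 mod 7 = 5, so they are different weekdays.
(Apr 27, 2135 is a Wednesday; Dec 11, 2141 is a Monday.)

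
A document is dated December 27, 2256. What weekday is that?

Saturday

Doomsday rule: the anchor day for the 2200s is Friday. For year 56: 56÷12 = 4 r 8, and 8÷4 = 2, so 4+8+2 = 14.
Friday + 14 ≡ Friday — that's 2256's doomsday.
In December the doomsday date is Dec 12.
Dec 27 is 15 days after Dec 12; 15 mod 7 = 1, so Friday + 1 = Saturday.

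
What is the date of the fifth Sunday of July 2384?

July 1, 2384 is a Sunday.
The first Sunday is therefore July 1 (same day).
The fifth Sunday is 1 + 4×7 = July 29.

July 29, 2384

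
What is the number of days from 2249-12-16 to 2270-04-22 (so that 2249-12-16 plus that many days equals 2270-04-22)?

Dec 16, 2249 → Dec 16, 2250: 365 days.
Dec 16, 2250 → Dec 16, 2251: 365 days.
Dec 16, 2251 → Dec 16, 2252: 366 days (Feb 29, 2252 is in that span).
Dec 16, 2252 → Dec 16, 2253: 365 days.
Dec 16, 2253 → Dec 16, 2254: 365 days.
Dec 16, 2254 → Dec 16, 2255: 365 days.
Dec 16, 2255 → Dec 16, 2256: 366 days (Feb 29, 2256 is in that span).
Dec 16, 2256 → Dec 16, 2257: 365 days.
Dec 16, 2257 → Dec 16, 2258: 365 days.
Dec 16, 2258 → Dec 16, 2259: 365 days.
Dec 16, 2259 → Dec 16, 2260: 366 days (Feb 29, 2260 is in that span).
Dec 16, 2260 → Dec 16, 2261: 365 days.
Dec 16, 2261 → Dec 16, 2262: 365 days.
Dec 16, 2262 → Dec 16, 2263: 365 days.
Dec 16, 2263 → Dec 16, 2264: 366 days (Feb 29, 2264 is in that span).
Dec 16, 2264 → Dec 16, 2265: 365 days.
Dec 16, 2265 → Dec 16, 2266: 365 days.
Dec 16, 2266 → Dec 16, 2267: 365 days.
Dec 16, 2267 → Dec 16, 2268: 366 days (Feb 29, 2268 is in that span).
Dec 16, 2268 → Dec 16, 2269: 365 days.
Dec 16, 2269 → Jan 16, 2270: 31 days (December has 31).
Jan 16, 2270 → Feb 16, 2270: 31 days (January has 31).
Feb 16, 2270 → Mar 16, 2270: 28 days (February has 28).
Mar 16, 2270 → Apr 16, 2270: 31 days (March has 31).
Apr 16, 2270 → Apr 22, 2270: 6 days.
Total: 7432 days.

7432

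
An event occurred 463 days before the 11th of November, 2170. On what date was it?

−365 (one year) → Nov 11, 2169 (98 left).
−11 → Oct 31, 2169 (end of Oct, 31 days; 87 left).
−31 → Sep 30, 2169 (end of Sep, 30 days; 56 left).
−30 → Aug 31, 2169 (end of Aug, 31 days; 26 left).
−26 → Aug 5, 2169.

August 5, 2169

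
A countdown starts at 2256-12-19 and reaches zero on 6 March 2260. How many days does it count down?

Dec 19, 2256 → Dec 19, 2257: 365 days.
Dec 19, 2257 → Dec 19, 2258: 365 days.
Dec 19, 2258 → Dec 19, 2259: 365 days.
Dec 19, 2259 → Jan 19, 2260: 31 days (December has 31).
Jan 19, 2260 → Feb 19, 2260: 31 days (January has 31).
Feb 19, 2260 → Mar 6, 2260: 16 days.
Total: 1173 days.

1173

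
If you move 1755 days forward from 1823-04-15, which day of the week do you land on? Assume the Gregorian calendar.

First find the weekday of Apr 15, 1823. Doomsday rule: the anchor day for the 1800s is Friday. For year 23: 23÷12 = 1 r 11, and 11÷4 = 2, so 1+11+2 = 14.
Friday + 14 ≡ Friday — that's 1823's doomsday.
In April the doomsday date is Apr 4.
Apr 15 is 11 days after Apr 4; 11 mod 7 = 4, so Friday + 4 = Tuesday.
1755 mod 7 = 5, so 1755 days after a Tuesday is Tuesday + 5 = Sunday.

Sunday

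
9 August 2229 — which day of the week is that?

Sunday

Doomsday rule: the anchor day for the 2200s is Friday. For year 29: 29÷12 = 2 r 5, and 5÷4 = 1, so 2+5+1 = 8.
Friday + 8 ≡ Saturday — that's 2229's doomsday.
In August the doomsday date is Aug 8.
Aug 9 is 1 day after Aug 8; 1 mod 7 = 1, so Saturday + 1 = Sunday.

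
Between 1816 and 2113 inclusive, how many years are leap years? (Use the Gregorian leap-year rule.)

Multiples of 4 in [1816,2113]: 75.
Of those, multiples of 100: 3 (not leap unless ÷400).
Multiples of 400: 1.
Leap years = 75 − 3 + 1 = 73.

73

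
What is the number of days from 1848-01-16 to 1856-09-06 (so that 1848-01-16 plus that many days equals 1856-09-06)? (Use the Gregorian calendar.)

3156

Jan 16, 1848 → Jan 16, 1849: 366 days (Feb 29, 1848 is in that span).
Jan 16, 1849 → Jan 16, 1850: 365 days.
Jan 16, 1850 → Jan 16, 1851: 365 days.
Jan 16, 1851 → Jan 16, 1852: 365 days.
Jan 16, 1852 → Jan 16, 1853: 366 days (Feb 29, 1852 is in that span).
Jan 16, 1853 → Jan 16, 1854: 365 days.
Jan 16, 1854 → Jan 16, 1855: 365 days.
Jan 16, 1855 → Jan 16, 1856: 365 days.
Jan 16, 1856 → Feb 16, 1856: 31 days (January has 31).
Feb 16, 1856 → Mar 16, 1856: 29 days (February has 29).
Mar 16, 1856 → Apr 16, 1856: 31 days (March has 31).
Apr 16, 1856 → May 16, 1856: 30 days (April has 30).
May 16, 1856 → Jun 16, 1856: 31 days (May has 31).
Jun 16, 1856 → Jul 16, 1856: 30 days (June has 30).
Jul 16, 1856 → Aug 16, 1856: 31 days (July has 31).
Aug 16, 1856 → Sep 6, 1856: 21 days.
Total: 3156 days.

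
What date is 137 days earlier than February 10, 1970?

−10 → Jan 31, 1970 (end of Jan, 31 days; 127 left).
−31 → Dec 31, 1969 (end of Dec, 31 days; 96 left).
−31 → Nov 30, 1969 (end of Nov, 30 days; 65 left).
−30 → Oct 31, 1969 (end of Oct, 31 days; 35 left).
−31 → Sep 30, 1969 (end of Sep, 30 days; 4 left).
−4 → Sep 26, 1969.

September 26, 1969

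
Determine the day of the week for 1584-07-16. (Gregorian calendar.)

Doomsday rule: the anchor day for the 1500s is Wednesday. For year 84: 84÷12 = 7 r 0, and 0÷4 = 0, so 7+0+0 = 7.
Wednesday + 7 ≡ Wednesday — that's 1584's doomsday.
In July the doomsday date is Jul 11.
Jul 16 is 5 days after Jul 11; 5 mod 7 = 5, so Wednesday + 5 = Monday.

Monday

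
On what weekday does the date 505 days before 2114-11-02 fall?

Nov 2, 2114 is a Friday.
505 mod 7 = 1, so 505 days before a Friday is Friday − 1 = Thursday.

Thursday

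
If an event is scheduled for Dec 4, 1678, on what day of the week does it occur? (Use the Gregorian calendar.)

Doomsday rule: the anchor day for the 1600s is Tuesday. For year 78: 78÷12 = 6 r 6, and 6÷4 = 1, so 6+6+1 = 13.
Tuesday + 13 ≡ Monday — that's 1678's doomsday.
In December the doomsday date is Dec 12.
Dec 4 is 8 days before Dec 12; 8 mod 7 = 1, so Monday − 1 = Sunday.

Sunday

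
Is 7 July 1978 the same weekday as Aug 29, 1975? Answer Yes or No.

From Aug 29, 1975 to Jul 7, 1978 is 1043 days.
1043 mod 7 = 0, so they are the same weekday.
(Aug 29, 1975 is a Friday; Jul 7, 1978 is a Friday.)

Yes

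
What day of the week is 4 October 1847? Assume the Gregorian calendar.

Doomsday rule: the anchor day for the 1800s is Friday. For year 47: 47÷12 = 3 r 11, and 11÷4 = 2, so 3+11+2 = 16.
Friday + 16 ≡ Sunday — that's 1847's doomsday.
In October the doomsday date is Oct 10.
Oct 4 is 6 days before Oct 10; 6 mod 7 = 6, so Sunday − 6 = Monday.

Monday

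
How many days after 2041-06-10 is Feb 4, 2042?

Jun 10, 2041 → Jul 10, 2041: 30 days (June has 30).
Jul 10, 2041 → Aug 10, 2041: 31 days (July has 31).
Aug 10, 2041 → Sep 10, 2041: 31 days (August has 31).
Sep 10, 2041 → Oct 10, 2041: 30 days (September has 30).
Oct 10, 2041 → Nov 10, 2041: 31 days (October has 31).
Nov 10, 2041 → Dec 10, 2041: 30 days (November has 30).
Dec 10, 2041 → Jan 10, 2042: 31 days (December has 31).
Jan 10, 2042 → Feb 4, 2042: 25 days.
Total: 239 days.

239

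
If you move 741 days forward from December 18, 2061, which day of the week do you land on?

Saturday

Dec 18, 2061 is a Sunday.
741 mod 7 = 6, so 741 days after a Sunday is Sunday + 6 = Saturday.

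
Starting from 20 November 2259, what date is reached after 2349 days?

+366 (one year; includes Feb 29, 2260) → Nov 20, 2260 (1983 left).
+365 (one year) → Nov 20, 2261 (1618 left).
+365 (one year) → Nov 20, 2262 (1253 left).
+365 (one year) → Nov 20, 2263 (888 left).
+366 (one year; includes Feb 29, 2264) → Nov 20, 2264 (522 left).
+365 (one year) → Nov 20, 2265 (157 left).
Nov has 30 days: +11 → Dec 1, 2265 (146 left).
Dec has 31 days: +31 → Jan 1, 2266 (115 left).
Jan has 31 days: +31 → Feb 1, 2266 (84 left).
Feb has 28 days: +28 → Mar 1, 2266 (56 left).
Mar has 31 days: +31 → Apr 1, 2266 (25 left).
+25 → Apr 26, 2266.

April 26, 2266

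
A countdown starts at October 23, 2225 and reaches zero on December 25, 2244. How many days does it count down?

7003

Oct 23, 2225 → Oct 23, 2226: 365 days.
Oct 23, 2226 → Oct 23, 2227: 365 days.
Oct 23, 2227 → Oct 23, 2228: 366 days (Feb 29, 2228 is in that span).
Oct 23, 2228 → Oct 23, 2229: 365 days.
Oct 23, 2229 → Oct 23, 2230: 365 days.
Oct 23, 2230 → Oct 23, 2231: 365 days.
Oct 23, 2231 → Oct 23, 2232: 366 days (Feb 29, 2232 is in that span).
Oct 23, 2232 → Oct 23, 2233: 365 days.
Oct 23, 2233 → Oct 23, 2234: 365 days.
Oct 23, 2234 → Oct 23, 2235: 365 days.
Oct 23, 2235 → Oct 23, 2236: 366 days (Feb 29, 2236 is in that span).
Oct 23, 2236 → Oct 23, 2237: 365 days.
Oct 23, 2237 → Oct 23, 2238: 365 days.
Oct 23, 2238 → Oct 23, 2239: 365 days.
Oct 23, 2239 → Oct 23, 2240: 366 days (Feb 29, 2240 is in that span).
Oct 23, 2240 → Oct 23, 2241: 365 days.
Oct 23, 2241 → Oct 23, 2242: 365 days.
Oct 23, 2242 → Oct 23, 2243: 365 days.
Oct 23, 2243 → Oct 23, 2244: 366 days (Feb 29, 2244 is in that span).
Oct 23, 2244 → Nov 23, 2244: 31 days (October has 31).
Nov 23, 2244 → Dec 23, 2244: 30 days (November has 30).
Dec 23, 2244 → Dec 25, 2244: 2 days.
Total: 7003 days.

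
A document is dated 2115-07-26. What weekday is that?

January 1, 2115 is a Tuesday.
Jan 1, 2115 → Feb 1, 2115: 31 days (January has 31).
Feb 1, 2115 → Mar 1, 2115: 28 days (February has 28).
Mar 1, 2115 → Apr 1, 2115: 31 days (March has 31).
Apr 1, 2115 → May 1, 2115: 30 days (April has 30).
May 1, 2115 → Jun 1, 2115: 31 days (May has 31).
Jun 1, 2115 → Jul 1, 2115: 30 days (June has 30).
Jul 1, 2115 → Jul 26, 2115: 25 days.
Total: 206 days.
206 mod 7 = 3, so Tuesday + 3 = Friday.

Friday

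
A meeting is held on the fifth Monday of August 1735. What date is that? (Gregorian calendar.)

August 1, 1735 is a Monday.
The first Monday is therefore August 1 (same day).
The fifth Monday is 1 + 4×7 = August 29.

August 29, 1735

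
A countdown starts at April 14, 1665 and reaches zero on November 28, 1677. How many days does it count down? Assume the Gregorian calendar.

4611

Apr 14, 1665 → Apr 14, 1666: 365 days.
Apr 14, 1666 → Apr 14, 1667: 365 days.
Apr 14, 1667 → Apr 14, 1668: 366 days (Feb 29, 1668 is in that span).
Apr 14, 1668 → Apr 14, 1669: 365 days.
Apr 14, 1669 → Apr 14, 1670: 365 days.
Apr 14, 1670 → Apr 14, 1671: 365 days.
Apr 14, 1671 → Apr 14, 1672: 366 days (Feb 29, 1672 is in that span).
Apr 14, 1672 → Apr 14, 1673: 365 days.
Apr 14, 1673 → Apr 14, 1674: 365 days.
Apr 14, 1674 → Apr 14, 1675: 365 days.
Apr 14, 1675 → Apr 14, 1676: 366 days (Feb 29, 1676 is in that span).
Apr 14, 1676 → Apr 14, 1677: 365 days.
Apr 14, 1677 → May 14, 1677: 30 days (April has 30).
May 14, 1677 → Jun 14, 1677: 31 days (May has 31).
Jun 14, 1677 → Jul 14, 1677: 30 days (June has 30).
Jul 14, 1677 → Aug 14, 1677: 31 days (July has 31).
Aug 14, 1677 → Sep 14, 1677: 31 days (August has 31).
Sep 14, 1677 → Oct 14, 1677: 30 days (September has 30).
Oct 14, 1677 → Nov 14, 1677: 31 days (October has 31).
Nov 14, 1677 → Nov 28, 1677: 14 days.
Total: 4611 days.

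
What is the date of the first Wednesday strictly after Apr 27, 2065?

April 29, 2065

Apr 27, 2065 is a Monday.
From Monday to the next Wednesday is 2 days.
Apr 27, 2065 + 2 = Apr 29, 2065.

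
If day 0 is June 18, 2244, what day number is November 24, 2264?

7464

Jun 18, 2244 → Jun 18, 2245: 365 days.
Jun 18, 2245 → Jun 18, 2246: 365 days.
Jun 18, 2246 → Jun 18, 2247: 365 days.
Jun 18, 2247 → Jun 18, 2248: 366 days (Feb 29, 2248 is in that span).
Jun 18, 2248 → Jun 18, 2249: 365 days.
Jun 18, 2249 → Jun 18, 2250: 365 days.
Jun 18, 2250 → Jun 18, 2251: 365 days.
Jun 18, 2251 → Jun 18, 2252: 366 days (Feb 29, 2252 is in that span).
Jun 18, 2252 → Jun 18, 2253: 365 days.
Jun 18, 2253 → Jun 18, 2254: 365 days.
Jun 18, 2254 → Jun 18, 2255: 365 days.
Jun 18, 2255 → Jun 18, 2256: 366 days (Feb 29, 2256 is in that span).
Jun 18, 2256 → Jun 18, 2257: 365 days.
Jun 18, 2257 → Jun 18, 2258: 365 days.
Jun 18, 2258 → Jun 18, 2259: 365 days.
Jun 18, 2259 → Jun 18, 2260: 366 days (Feb 29, 2260 is in that span).
Jun 18, 2260 → Jun 18, 2261: 365 days.
Jun 18, 2261 → Jun 18, 2262: 365 days.
Jun 18, 2262 → Jun 18, 2263: 365 days.
Jun 18, 2263 → Jun 18, 2264: 366 days (Feb 29, 2264 is in that span).
Jun 18, 2264 → Jul 18, 2264: 30 days (June has 30).
Jul 18, 2264 → Aug 18, 2264: 31 days (July has 31).
Aug 18, 2264 → Sep 18, 2264: 31 days (August has 31).
Sep 18, 2264 → Oct 18, 2264: 30 days (September has 30).
Oct 18, 2264 → Nov 18, 2264: 31 days (October has 31).
Nov 18, 2264 → Nov 24, 2264: 6 days.
Total: 7464 days.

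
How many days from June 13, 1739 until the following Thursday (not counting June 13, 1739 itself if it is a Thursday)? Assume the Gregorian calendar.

Jun 13, 1739 is a Saturday.
From Saturday to the next Thursday is 5 days.

5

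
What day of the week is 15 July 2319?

Tuesday

Doomsday rule: the anchor day for the 2300s is Wednesday. For year 19: 19÷12 = 1 r 7, and 7÷4 = 1, so 1+7+1 = 9.
Wednesday + 9 ≡ Friday — that's 2319's doomsday.
In July the doomsday date is Jul 11.
Jul 15 is 4 days after Jul 11; 4 mod 7 = 4, so Friday + 4 = Tuesday.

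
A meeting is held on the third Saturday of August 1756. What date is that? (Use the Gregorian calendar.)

August 21, 1756

August 1, 1756 is a Sunday.
The first Saturday is therefore August 7 (6 days later).
The third Saturday is 7 + 2×7 = August 21.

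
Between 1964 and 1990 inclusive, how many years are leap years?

Multiples of 4 in [1964,1990]: 7.
Of those, multiples of 100: 0 (not leap unless ÷400).
Multiples of 400: 0.
Leap years = 7 − 0 + 0 = 7.

7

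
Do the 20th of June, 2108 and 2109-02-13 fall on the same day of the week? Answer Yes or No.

Yes

From Jun 20, 2108 to Feb 13, 2109 is 238 days.
238 mod 7 = 0, so they are the same weekday.
(Jun 20, 2108 is a Wednesday; Feb 13, 2109 is a Wednesday.)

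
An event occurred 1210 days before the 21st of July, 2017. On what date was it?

March 29, 2014

−365 (one year) → Jul 21, 2016 (845 left).
−366 (one year; includes Feb 29, 2016) → Jul 21, 2015 (479 left).
−365 (one year) → Jul 21, 2014 (114 left).
−21 → Jun 30, 2014 (end of Jun, 30 days; 93 left).
−30 → May 31, 2014 (end of May, 31 days; 63 left).
−31 → Apr 30, 2014 (end of Apr, 30 days; 32 left).
−30 → Mar 31, 2014 (end of Mar, 31 days; 2 left).
−2 → Mar 29, 2014.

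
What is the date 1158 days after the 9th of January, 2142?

+365 (one year) → Jan 9, 2143 (793 left).
+365 (one year) → Jan 9, 2144 (428 left).
+366 (one year; includes Feb 29, 2144) → Jan 9, 2145 (62 left).
Jan has 31 days: +23 → Feb 1, 2145 (39 left).
Feb has 28 days: +28 → Mar 1, 2145 (11 left).
+11 → Mar 12, 2145.

March 12, 2145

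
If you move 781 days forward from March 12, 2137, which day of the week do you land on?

First find the weekday of Mar 12, 2137. Doomsday rule: the anchor day for the 2100s is Sunday. For year 37: 37÷12 = 3 r 1, and 1÷4 = 0, so 3+1+0 = 4.
Sunday + 4 ≡ Thursday — that's 2137's doomsday.
In March the doomsday date is Mar 14.
Mar 12 is 2 days before Mar 14; 2 mod 7 = 2, so Thursday − 2 = Tuesday.
781 mod 7 = 4, so 781 days after a Tuesday is Tuesday + 4 = Saturday.

Saturday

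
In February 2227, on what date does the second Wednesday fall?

February 1, 2227 is a Thursday.
The first Wednesday is therefore February 7 (6 days later).
The second Wednesday is 7 + 1×7 = February 14.

February 14, 2227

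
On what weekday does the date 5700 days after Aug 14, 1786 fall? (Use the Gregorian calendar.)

First find the weekday of Aug 14, 1786. Doomsday rule: the anchor day for the 1700s is Sunday. For year 86: 86÷12 = 7 r 2, and 2÷4 = 0, so 7+2+0 = 9.
Sunday + 9 ≡ Tuesday — that's 1786's doomsday.
In August the doomsday date is Aug 8.
Aug 14 is 6 days after Aug 8; 6 mod 7 = 6, so Tuesday + 6 = Monday.
5700 mod 7 = 2, so 5700 days after a Monday is Monday + 2 = Wednesday.

Wednesday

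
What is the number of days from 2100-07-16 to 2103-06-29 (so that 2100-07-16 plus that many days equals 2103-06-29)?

Jul 16, 2100 → Jul 16, 2101: 365 days.
Jul 16, 2101 → Jul 16, 2102: 365 days.
Jul 16, 2102 → Aug 16, 2102: 31 days (July has 31).
Aug 16, 2102 → Sep 16, 2102: 31 days (August has 31).
Sep 16, 2102 → Oct 16, 2102: 30 days (September has 30).
Oct 16, 2102 → Nov 16, 2102: 31 days (October has 31).
Nov 16, 2102 → Dec 16, 2102: 30 days (November has 30).
Dec 16, 2102 → Jan 16, 2103: 31 days (December has 31).
Jan 16, 2103 → Feb 16, 2103: 31 days (January has 31).
Feb 16, 2103 → Mar 16, 2103: 28 days (February has 28).
Mar 16, 2103 → Apr 16, 2103: 31 days (March has 31).
Apr 16, 2103 → May 16, 2103: 30 days (April has 30).
May 16, 2103 → Jun 16, 2103: 31 days (May has 31).
Jun 16, 2103 → Jun 29, 2103: 13 days.
Total: 1078 days.

1078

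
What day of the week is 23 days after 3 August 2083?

Thursday

First find the weekday of Aug 3, 2083. Doomsday rule: the anchor day for the 2000s is Tuesday. For year 83: 83÷12 = 6 r 11, and 11÷4 = 2, so 6+11+2 = 19.
Tuesday + 19 ≡ Sunday — that's 2083's doomsday.
In August the doomsday date is Aug 8.
Aug 3 is 5 days before Aug 8; 5 mod 7 = 5, so Sunday − 5 = Tuesday.
23 mod 7 = 2, so 23 days after a Tuesday is Tuesday + 2 = Thursday.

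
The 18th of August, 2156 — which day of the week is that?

Doomsday rule: the anchor day for the 2100s is Sunday. For year 56: 56÷12 = 4 r 8, and 8÷4 = 2, so 4+8+2 = 14.
Sunday + 14 ≡ Sunday — that's 2156's doomsday.
In August the doomsday date is Aug 8.
Aug 18 is 10 days after Aug 8; 10 mod 7 = 3, so Sunday + 3 = Wednesday.

Wednesday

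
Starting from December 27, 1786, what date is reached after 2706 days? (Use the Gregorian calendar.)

+365 (one year) → Dec 27, 1787 (2341 left).
+366 (one year; includes Feb 29, 1788) → Dec 27, 1788 (1975 left).
+365 (one year) → Dec 27, 1789 (1610 left).
+365 (one year) → Dec 27, 1790 (1245 left).
+365 (one year) → Dec 27, 1791 (880 left).
+366 (one year; includes Feb 29, 1792) → Dec 27, 1792 (514 left).
+365 (one year) → Dec 27, 1793 (149 left).
Dec has 31 days: +5 → Jan 1, 1794 (144 left).
Jan has 31 days: +31 → Feb 1, 1794 (113 left).
Feb has 28 days: +28 → Mar 1, 1794 (85 left).
Mar has 31 days: +31 → Apr 1, 1794 (54 left).
Apr has 30 days: +30 → May 1, 1794 (24 left).
+24 → May 25, 1794.

May 25, 1794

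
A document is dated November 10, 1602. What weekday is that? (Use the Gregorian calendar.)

Sunday

Doomsday rule: the anchor day for the 1600s is Tuesday. For year 02: 2÷12 = 0 r 2, and 2÷4 = 0, so 0+2+0 = 2.
Tuesday + 2 ≡ Thursday — that's 1602's doomsday.
In November the doomsday date is Nov 7.
Nov 10 is 3 days after Nov 7; 3 mod 7 = 3, so Thursday + 3 = Sunday.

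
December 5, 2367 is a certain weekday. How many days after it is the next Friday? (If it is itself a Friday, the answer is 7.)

Dec 5, 2367 is a Tuesday.
From Tuesday to the next Friday is 3 days.

3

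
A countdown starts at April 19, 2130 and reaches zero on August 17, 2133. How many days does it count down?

1216

Apr 19, 2130 → Apr 19, 2131: 365 days.
Apr 19, 2131 → Apr 19, 2132: 366 days (Feb 29, 2132 is in that span).
Apr 19, 2132 → Apr 19, 2133: 365 days.
Apr 19, 2133 → May 19, 2133: 30 days (April has 30).
May 19, 2133 → Jun 19, 2133: 31 days (May has 31).
Jun 19, 2133 → Jul 19, 2133: 30 days (June has 30).
Jul 19, 2133 → Aug 17, 2133: 29 days.
Total: 1216 days.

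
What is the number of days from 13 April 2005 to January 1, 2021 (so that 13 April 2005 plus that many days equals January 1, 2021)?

Apr 13, 2005 → Apr 13, 2006: 365 days.
Apr 13, 2006 → Apr 13, 2007: 365 days.
Apr 13, 2007 → Apr 13, 2008: 366 days (Feb 29, 2008 is in that span).
Apr 13, 2008 → Apr 13, 2009: 365 days.
Apr 13, 2009 → Apr 13, 2010: 365 days.
Apr 13, 2010 → Apr 13, 2011: 365 days.
Apr 13, 2011 → Apr 13, 2012: 366 days (Feb 29, 2012 is in that span).
Apr 13, 2012 → Apr 13, 2013: 365 days.
Apr 13, 2013 → Apr 13, 2014: 365 days.
Apr 13, 2014 → Apr 13, 2015: 365 days.
Apr 13, 2015 → Apr 13, 2016: 366 days (Feb 29, 2016 is in that span).
Apr 13, 2016 → Apr 13, 2017: 365 days.
Apr 13, 2017 → Apr 13, 2018: 365 days.
Apr 13, 2018 → Apr 13, 2019: 365 days.
Apr 13, 2019 → Apr 13, 2020: 366 days (Feb 29, 2020 is in that span).
Apr 13, 2020 → May 13, 2020: 30 days (April has 30).
May 13, 2020 → Jun 13, 2020: 31 days (May has 31).
Jun 13, 2020 → Jul 13, 2020: 30 days (June has 30).
Jul 13, 2020 → Aug 13, 2020: 31 days (July has 31).
Aug 13, 2020 → Sep 13, 2020: 31 days (August has 31).
Sep 13, 2020 → Oct 13, 2020: 30 days (September has 30).
Oct 13, 2020 → Nov 13, 2020: 31 days (October has 31).
Nov 13, 2020 → Dec 13, 2020: 30 days (November has 30).
Dec 13, 2020 → Jan 1, 2021: 19 days.
Total: 5742 days.

5742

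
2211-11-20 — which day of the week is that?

Doomsday rule: the anchor day for the 2200s is Friday. For year 11: 11÷12 = 0 r 11, and 11÷4 = 2, so 0+11+2 = 13.
Friday + 13 ≡ Thursday — that's 2211's doomsday.
In November the doomsday date is Nov 7.
Nov 20 is 13 days after Nov 7; 13 mod 7 = 6, so Thursday + 6 = Wednesday.

Wednesday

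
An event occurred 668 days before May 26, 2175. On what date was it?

−365 (one year) → May 26, 2174 (303 left).
−26 → Apr 30, 2174 (end of Apr, 30 days; 277 left).
−30 → Mar 31, 2174 (end of Mar, 31 days; 247 left).
−31 → Feb 28, 2174 (end of Feb, 28 days; 216 left).
−28 → Jan 31, 2174 (end of Jan, 31 days; 188 left).
−31 → Dec 31, 2173 (end of Dec, 31 days; 157 left).
−31 → Nov 30, 2173 (end of Nov, 30 days; 126 left).
−30 → Oct 31, 2173 (end of Oct, 31 days; 96 left).
−31 → Sep 30, 2173 (end of Sep, 30 days; 65 left).
−30 → Aug 31, 2173 (end of Aug, 31 days; 35 left).
−31 → Jul 31, 2173 (end of Jul, 31 days; 4 left).
−4 → Jul 27, 2173.

July 27, 2173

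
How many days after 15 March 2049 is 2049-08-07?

145

Mar 15, 2049 → Apr 15, 2049: 31 days (March has 31).
Apr 15, 2049 → May 15, 2049: 30 days (April has 30).
May 15, 2049 → Jun 15, 2049: 31 days (May has 31).
Jun 15, 2049 → Jul 15, 2049: 30 days (June has 30).
Jul 15, 2049 → Aug 7, 2049: 23 days.
Total: 145 days.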